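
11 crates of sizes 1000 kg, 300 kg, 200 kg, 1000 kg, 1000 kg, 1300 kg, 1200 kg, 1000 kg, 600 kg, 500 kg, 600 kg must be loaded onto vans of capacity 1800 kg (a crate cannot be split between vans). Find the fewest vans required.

6

Total = 1300 + 1200 + 1000 + 1000 + 1000 + 1000 + 600 + 600 + 500 + 300 + 200 = 8700 kg.
Lower bound: ⌈8700/1800⌉ = 5 vans.
Also, 6 crates each exceed 900 kg, and no two of those can share a van, so at least 6 vans are needed.
A packing using 6 vans:
  van 1: 1300 + 500 = 1800
  van 2: 1200 + 600 = 1800
  van 3: 1000 + 600 + 200 = 1800
  van 4: 1000 + 300 = 1300
  van 5: 1000 = 1000
  van 6: 1000 = 1000
This matches the lower bound, so 6 is optimal.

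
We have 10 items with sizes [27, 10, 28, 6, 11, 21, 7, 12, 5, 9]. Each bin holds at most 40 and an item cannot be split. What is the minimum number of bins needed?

4

Total = 28 + 27 + 21 + 12 + 11 + 10 + 9 + 7 + 6 + 5 = 136.
Lower bound: ⌈136/40⌉ = 4 bins.
A packing using 4 bins:
  bin 1: 28 + 12 = 40
  bin 2: 27 + 11 = 38
  bin 3: 21 + 10 + 9 = 40
  bin 4: 7 + 6 + 5 = 18
This matches the lower bound, so 4 is optimal.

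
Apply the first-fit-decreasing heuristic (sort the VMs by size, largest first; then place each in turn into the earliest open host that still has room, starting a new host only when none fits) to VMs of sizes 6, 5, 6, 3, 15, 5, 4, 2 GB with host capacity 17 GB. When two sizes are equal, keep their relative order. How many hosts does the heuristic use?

Sorted descending: 15, 6, 6, 5, 5, 4, 3, 2.
  15 → host 1 (new)  [load 15/17]
  6 → host 2 (new)  [load 6/17]
  6 → host 2  [load 12/17]
  5 → host 2  [load 17/17]
  5 → host 3 (new)  [load 5/17]
  4 → host 3  [load 9/17]
  3 → host 3  [load 12/17]
  2 → host 1  [load 17/17]
3 hosts opened.

3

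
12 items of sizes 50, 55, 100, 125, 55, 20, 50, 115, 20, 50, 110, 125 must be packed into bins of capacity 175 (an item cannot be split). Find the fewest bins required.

6

Total = 125 + 125 + 115 + 110 + 100 + 55 + 55 + 50 + 50 + 50 + 20 + 20 = 875.
Lower bound: ⌈875/175⌉ = 5 bins.
A packing using 6 bins:
  bin 1: 125 + 50 = 175
  bin 2: 125 + 50 = 175
  bin 3: 115 + 55 = 170
  bin 4: 110 + 55 = 165
  bin 5: 100 + 50 + 20 = 170
  bin 6: 20 = 20
No arrangement into 5 bins stays within capacity, so 6 is optimal.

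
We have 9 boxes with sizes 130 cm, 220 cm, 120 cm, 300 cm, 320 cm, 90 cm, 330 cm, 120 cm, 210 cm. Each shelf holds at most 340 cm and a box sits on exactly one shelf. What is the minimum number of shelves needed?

6

Total = 330 + 320 + 300 + 220 + 210 + 130 + 120 + 120 + 90 = 1840 cm.
Lower bound: ⌈1840/340⌉ = 6 shelves.
A packing using 6 shelves:
  shelf 1: 330 = 330
  shelf 2: 320 = 320
  shelf 3: 300 = 300
  shelf 4: 220 + 120 = 340
  shelf 5: 210 + 130 = 340
  shelf 6: 120 + 90 = 210
This matches the lower bound, so 6 is optimal.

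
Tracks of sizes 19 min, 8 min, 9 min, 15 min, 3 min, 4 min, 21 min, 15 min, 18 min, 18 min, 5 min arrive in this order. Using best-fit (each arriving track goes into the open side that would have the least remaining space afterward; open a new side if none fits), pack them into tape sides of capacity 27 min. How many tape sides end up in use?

  19 → side 1 (new)  [load 19/27]
  8 → side 1  [load 27/27]
  9 → side 2 (new)  [load 9/27]
  15 → side 2  [load 24/27]
  3 → side 2  [load 27/27]
  4 → side 3 (new)  [load 4/27]
  21 → side 3  [load 25/27]
  15 → side 4 (new)  [load 15/27]
  18 → side 5 (new)  [load 18/27]
  18 → side 6 (new)  [load 18/27]
  5 → side 5  [load 23/27]
6 tape sides opened.

6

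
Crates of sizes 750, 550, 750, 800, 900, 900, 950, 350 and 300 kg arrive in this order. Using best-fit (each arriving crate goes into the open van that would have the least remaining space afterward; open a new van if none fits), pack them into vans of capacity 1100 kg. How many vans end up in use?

  750 → van 1 (new)  [load 750/1100]
  550 → van 2 (new)  [load 550/1100]
  750 → van 3 (new)  [load 750/1100]
  800 → van 4 (new)  [load 800/1100]
  900 → van 5 (new)  [load 900/1100]
  900 → van 6 (new)  [load 900/1100]
  950 → van 7 (new)  [load 950/1100]
  350 → van 1  [load 1100/1100]
  300 → van 4  [load 1100/1100]
7 vans opened.

7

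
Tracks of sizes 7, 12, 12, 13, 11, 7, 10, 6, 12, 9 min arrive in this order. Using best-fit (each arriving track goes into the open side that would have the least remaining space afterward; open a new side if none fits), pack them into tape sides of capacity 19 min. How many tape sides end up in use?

6

  7 → side 1 (new)  [load 7/19]
  12 → side 1  [load 19/19]
  12 → side 2 (new)  [load 12/19]
  13 → side 3 (new)  [load 13/19]
  11 → side 4 (new)  [load 11/19]
  7 → side 2  [load 19/19]
  10 → side 5 (new)  [load 10/19]
  6 → side 3  [load 19/19]
  12 → side 6 (new)  [load 12/19]
  9 → side 5  [load 19/19]
6 tape sides opened.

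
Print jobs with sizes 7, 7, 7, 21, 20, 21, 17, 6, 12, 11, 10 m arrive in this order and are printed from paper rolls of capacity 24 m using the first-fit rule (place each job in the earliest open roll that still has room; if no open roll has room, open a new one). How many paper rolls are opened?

  7 → roll 1 (new)  [load 7/24]
  7 → roll 1  [load 14/24]
  7 → roll 1  [load 21/24]
  21 → roll 2 (new)  [load 21/24]
  20 → roll 3 (new)  [load 20/24]
  21 → roll 4 (new)  [load 21/24]
  17 → roll 5 (new)  [load 17/24]
  6 → roll 5  [load 23/24]
  12 → roll 6 (new)  [load 12/24]
  11 → roll 6  [load 23/24]
  10 → roll 7 (new)  [load 10/24]
7 paper rolls opened.

7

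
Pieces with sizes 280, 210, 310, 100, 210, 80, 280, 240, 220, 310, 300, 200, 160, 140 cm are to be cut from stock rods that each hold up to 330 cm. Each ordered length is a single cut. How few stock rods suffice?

Total = 310 + 310 + 300 + 280 + 280 + 240 + 220 + 210 + 210 + 200 + 160 + 140 + 100 + 80 = 3040 cm.
Lower bound: ⌈3040/330⌉ = 10 stock rods.
A packing using 11 stock rods:
  stock rod 1: 310 = 310
  stock rod 2: 310 = 310
  stock rod 3: 300 = 300
  stock rod 4: 280 = 280
  stock rod 5: 280 = 280
  stock rod 6: 240 + 80 = 320
  stock rod 7: 220 + 100 = 320
  stock rod 8: 210 = 210
  stock rod 9: 210 = 210
  stock rod 10: 200 = 200
  stock rod 11: 160 + 140 = 300
No arrangement into 10 stock rods stays within capacity, so 11 is optimal.

11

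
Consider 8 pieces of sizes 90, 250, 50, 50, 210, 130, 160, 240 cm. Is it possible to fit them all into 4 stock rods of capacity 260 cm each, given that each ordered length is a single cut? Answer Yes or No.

No

Total = 1180 cm; ⌈1180/260⌉ = 5.
At least 5 stock rods are required, but only 4 are allowed.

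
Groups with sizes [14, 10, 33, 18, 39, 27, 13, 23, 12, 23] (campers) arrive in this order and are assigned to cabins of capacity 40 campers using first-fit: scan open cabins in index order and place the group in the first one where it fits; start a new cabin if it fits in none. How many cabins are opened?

  14 → cabin 1 (new)  [load 14/40]
  10 → cabin 1  [load 24/40]
  33 → cabin 2 (new)  [load 33/40]
  18 → cabin 3 (new)  [load 18/40]
  39 → cabin 4 (new)  [load 39/40]
  27 → cabin 5 (new)  [load 27/40]
  13 → cabin 1  [load 37/40]
  23 → cabin 6 (new)  [load 23/40]
  12 → cabin 3  [load 30/40]
  23 → cabin 7 (new)  [load 23/40]
7 cabins opened.

7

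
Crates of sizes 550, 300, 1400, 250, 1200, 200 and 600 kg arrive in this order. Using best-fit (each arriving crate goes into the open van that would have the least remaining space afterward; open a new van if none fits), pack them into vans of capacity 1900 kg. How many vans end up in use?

3

  550 → van 1 (new)  [load 550/1900]
  300 → van 1  [load 850/1900]
  1400 → van 2 (new)  [load 1400/1900]
  250 → van 2  [load 1650/1900]
  1200 → van 3 (new)  [load 1200/1900]
  200 → van 2  [load 1850/1900]
  600 → van 3  [load 1800/1900]
3 vans opened.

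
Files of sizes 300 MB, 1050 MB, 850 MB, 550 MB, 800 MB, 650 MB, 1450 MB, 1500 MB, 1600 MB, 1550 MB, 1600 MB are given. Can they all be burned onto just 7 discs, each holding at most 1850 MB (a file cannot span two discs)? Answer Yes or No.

No

Total = 11900 MB; ⌈11900/1850⌉ = 7.
The bound of 7 does not rule out 7, but exhaustive search shows no assignment into 7 discs of capacity 1850 MB exists — the minimum is 8.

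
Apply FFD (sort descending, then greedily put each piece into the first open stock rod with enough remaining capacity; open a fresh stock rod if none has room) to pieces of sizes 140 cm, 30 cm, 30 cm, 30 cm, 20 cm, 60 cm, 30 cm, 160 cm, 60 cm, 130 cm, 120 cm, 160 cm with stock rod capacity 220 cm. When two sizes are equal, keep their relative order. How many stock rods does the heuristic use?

Sorted descending: 160, 160, 140, 130, 120, 60, 60, 30, 30, 30, 30, 20.
  160 → stock rod 1 (new)  [load 160/220]
  160 → stock rod 2 (new)  [load 160/220]
  140 → stock rod 3 (new)  [load 140/220]
  130 → stock rod 4 (new)  [load 130/220]
  120 → stock rod 5 (new)  [load 120/220]
  60 → stock rod 1  [load 220/220]
  60 → stock rod 2  [load 220/220]
  30 → stock rod 3  [load 170/220]
  30 → stock rod 3  [load 200/220]
  30 → stock rod 4  [load 160/220]
  30 → stock rod 4  [load 190/220]
  20 → stock rod 3  [load 220/220]
5 stock rods opened.

5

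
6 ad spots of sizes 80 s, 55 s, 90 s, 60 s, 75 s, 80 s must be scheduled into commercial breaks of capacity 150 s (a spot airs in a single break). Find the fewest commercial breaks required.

Total = 90 + 80 + 80 + 75 + 60 + 55 = 440 s.
Lower bound: ⌈440/150⌉ = 3 commercial breaks.
A packing using 4 commercial breaks:
  break 1: 90 + 60 = 150
  break 2: 80 + 55 = 135
  break 3: 80 = 80
  break 4: 75 = 75
No arrangement into 3 commercial breaks stays within capacity, so 4 is optimal.

4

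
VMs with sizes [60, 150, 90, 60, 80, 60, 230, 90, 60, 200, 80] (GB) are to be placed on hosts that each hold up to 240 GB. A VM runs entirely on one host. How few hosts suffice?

6

Total = 230 + 200 + 150 + 90 + 90 + 80 + 80 + 60 + 60 + 60 + 60 = 1160 GB.
Lower bound: ⌈1160/240⌉ = 5 hosts.
A packing using 6 hosts:
  host 1: 230 = 230
  host 2: 200 = 200
  host 3: 150 + 90 = 240
  host 4: 90 + 80 + 60 = 230
  host 5: 80 + 60 + 60 = 200
  host 6: 60 = 60
No arrangement into 5 hosts stays within capacity, so 6 is optimal.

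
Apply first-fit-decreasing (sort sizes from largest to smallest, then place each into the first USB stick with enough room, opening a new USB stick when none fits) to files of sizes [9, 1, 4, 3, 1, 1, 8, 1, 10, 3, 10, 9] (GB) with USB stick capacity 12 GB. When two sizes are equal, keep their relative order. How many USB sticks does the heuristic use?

Sorted descending: 10, 10, 9, 9, 8, 4, 3, 3, 1, 1, 1, 1.
  10 → USB stick 1 (new)  [load 10/12]
  10 → USB stick 2 (new)  [load 10/12]
  9 → USB stick 3 (new)  [load 9/12]
  9 → USB stick 4 (new)  [load 9/12]
  8 → USB stick 5 (new)  [load 8/12]
  4 → USB stick 5  [load 12/12]
  3 → USB stick 3  [load 12/12]
  3 → USB stick 4  [load 12/12]
  1 → USB stick 1  [load 11/12]
  1 → USB stick 1  [load 12/12]
  1 → USB stick 2  [load 11/12]
  1 → USB stick 2  [load 12/12]
5 USB sticks opened.

5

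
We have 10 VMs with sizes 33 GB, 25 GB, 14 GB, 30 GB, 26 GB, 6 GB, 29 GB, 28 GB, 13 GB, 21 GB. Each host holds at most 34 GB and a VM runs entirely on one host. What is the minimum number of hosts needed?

Total = 33 + 30 + 29 + 28 + 26 + 25 + 21 + 14 + 13 + 6 = 225 GB.
Lower bound: ⌈225/34⌉ = 7 hosts.
A packing using 8 hosts:
  host 1: 33 = 33
  host 2: 30 = 30
  host 3: 29 = 29
  host 4: 28 + 6 = 34
  host 5: 26 = 26
  host 6: 25 = 25
  host 7: 21 + 13 = 34
  host 8: 14 = 14
No arrangement into 7 hosts stays within capacity, so 8 is optimal.

8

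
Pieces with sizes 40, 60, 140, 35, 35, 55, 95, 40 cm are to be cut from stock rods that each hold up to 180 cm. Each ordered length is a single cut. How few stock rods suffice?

Total = 140 + 95 + 60 + 55 + 40 + 40 + 35 + 35 = 500 cm.
Lower bound: ⌈500/180⌉ = 3 stock rods.
A packing using 3 stock rods:
  stock rod 1: 140 + 40 = 180
  stock rod 2: 95 + 60 = 155
  stock rod 3: 55 + 40 + 35 + 35 = 165
This matches the lower bound, so 3 is optimal.

3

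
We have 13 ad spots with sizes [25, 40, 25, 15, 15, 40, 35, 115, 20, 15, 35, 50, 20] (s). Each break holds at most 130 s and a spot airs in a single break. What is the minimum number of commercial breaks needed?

4

Total = 115 + 50 + 40 + 40 + 35 + 35 + 25 + 25 + 20 + 20 + 15 + 15 + 15 = 450 s.
Lower bound: ⌈450/130⌉ = 4 commercial breaks.
A packing using 4 commercial breaks:
  break 1: 115 + 15 = 130
  break 2: 50 + 40 + 40 = 130
  break 3: 35 + 35 + 25 + 25 = 120
  break 4: 20 + 20 + 15 + 15 = 70
This matches the lower bound, so 4 is optimal.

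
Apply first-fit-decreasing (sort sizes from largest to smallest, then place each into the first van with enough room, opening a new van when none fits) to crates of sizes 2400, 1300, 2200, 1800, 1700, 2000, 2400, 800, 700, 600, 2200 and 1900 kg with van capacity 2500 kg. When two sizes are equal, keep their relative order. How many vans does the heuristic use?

9

Sorted descending: 2400, 2400, 2200, 2200, 2000, 1900, 1800, 1700, 1300, 800, 700, 600.
  2400 → van 1 (new)  [load 2400/2500]
  2400 → van 2 (new)  [load 2400/2500]
  2200 → van 3 (new)  [load 2200/2500]
  2200 → van 4 (new)  [load 2200/2500]
  2000 → van 5 (new)  [load 2000/2500]
  1900 → van 6 (new)  [load 1900/2500]
  1800 → van 7 (new)  [load 1800/2500]
  1700 → van 8 (new)  [load 1700/2500]
  1300 → van 9 (new)  [load 1300/2500]
  800 → van 8  [load 2500/2500]
  700 → van 7  [load 2500/2500]
  600 → van 6  [load 2500/2500]
9 vans opened.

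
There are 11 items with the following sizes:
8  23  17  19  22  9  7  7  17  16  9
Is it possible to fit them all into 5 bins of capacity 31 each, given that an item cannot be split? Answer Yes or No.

Total = 154; ⌈154/31⌉ = 5.
6 items each exceed half the capacity and cannot share a bin, forcing at least 6 bins.
At least 6 bins are required, but only 5 are allowed.

No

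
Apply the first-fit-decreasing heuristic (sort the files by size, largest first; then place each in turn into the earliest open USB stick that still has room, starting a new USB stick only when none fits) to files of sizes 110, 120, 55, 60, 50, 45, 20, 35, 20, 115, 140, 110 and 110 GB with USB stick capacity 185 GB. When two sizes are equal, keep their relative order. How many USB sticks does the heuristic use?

Sorted descending: 140, 120, 115, 110, 110, 110, 60, 55, 50, 45, 35, 20, 20.
  140 → USB stick 1 (new)  [load 140/185]
  120 → USB stick 2 (new)  [load 120/185]
  115 → USB stick 3 (new)  [load 115/185]
  110 → USB stick 4 (new)  [load 110/185]
  110 → USB stick 5 (new)  [load 110/185]
  110 → USB stick 6 (new)  [load 110/185]
  60 → USB stick 2  [load 180/185]
  55 → USB stick 3  [load 170/185]
  50 → USB stick 4  [load 160/185]
  45 → USB stick 1  [load 185/185]
  35 → USB stick 5  [load 145/185]
  20 → USB stick 4  [load 180/185]
  20 → USB stick 5  [load 165/185]
6 USB sticks opened.

6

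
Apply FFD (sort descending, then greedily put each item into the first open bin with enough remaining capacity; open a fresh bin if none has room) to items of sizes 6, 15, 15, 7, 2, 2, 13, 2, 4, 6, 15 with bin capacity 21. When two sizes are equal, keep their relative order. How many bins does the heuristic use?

5

Sorted descending: 15, 15, 15, 13, 7, 6, 6, 4, 2, 2, 2.
  15 → bin 1 (new)  [load 15/21]
  15 → bin 2 (new)  [load 15/21]
  15 → bin 3 (new)  [load 15/21]
  13 → bin 4 (new)  [load 13/21]
  7 → bin 4  [load 20/21]
  6 → bin 1  [load 21/21]
  6 → bin 2  [load 21/21]
  4 → bin 3  [load 19/21]
  2 → bin 3  [load 21/21]
  2 → bin 5 (new)  [load 2/21]
  2 → bin 5  [load 4/21]
5 bins opened.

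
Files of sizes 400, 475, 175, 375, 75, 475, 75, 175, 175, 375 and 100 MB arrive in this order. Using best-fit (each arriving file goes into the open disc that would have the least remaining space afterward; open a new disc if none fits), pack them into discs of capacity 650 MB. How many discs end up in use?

  400 → disc 1 (new)  [load 400/650]
  475 → disc 2 (new)  [load 475/650]
  175 → disc 2  [load 650/650]
  375 → disc 3 (new)  [load 375/650]
  75 → disc 1  [load 475/650]
  475 → disc 4 (new)  [load 475/650]
  75 → disc 1  [load 550/650]
  175 → disc 4  [load 650/650]
  175 → disc 3  [load 550/650]
  375 → disc 5 (new)  [load 375/650]
  100 → disc 1  [load 650/650]
5 discs opened.

5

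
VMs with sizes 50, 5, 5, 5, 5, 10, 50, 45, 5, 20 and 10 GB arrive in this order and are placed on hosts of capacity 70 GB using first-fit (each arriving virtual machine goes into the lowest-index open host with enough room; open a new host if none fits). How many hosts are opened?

  50 → host 1 (new)  [load 50/70]
  5 → host 1  [load 55/70]
  5 → host 1  [load 60/70]
  5 → host 1  [load 65/70]
  5 → host 1  [load 70/70]
  10 → host 2 (new)  [load 10/70]
  50 → host 2  [load 60/70]
  45 → host 3 (new)  [load 45/70]
  5 → host 2  [load 65/70]
  20 → host 3  [load 65/70]
  10 → host 4 (new)  [load 10/70]
4 hosts opened.

4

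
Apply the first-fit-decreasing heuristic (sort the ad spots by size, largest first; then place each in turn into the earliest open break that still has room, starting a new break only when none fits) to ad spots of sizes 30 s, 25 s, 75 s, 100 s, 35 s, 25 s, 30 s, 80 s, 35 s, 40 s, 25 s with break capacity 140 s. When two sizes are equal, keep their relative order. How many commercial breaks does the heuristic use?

4

Sorted descending: 100, 80, 75, 40, 35, 35, 30, 30, 25, 25, 25.
  100 → break 1 (new)  [load 100/140]
  80 → break 2 (new)  [load 80/140]
  75 → break 3 (new)  [load 75/140]
  40 → break 1  [load 140/140]
  35 → break 2  [load 115/140]
  35 → break 3  [load 110/140]
  30 → break 3  [load 140/140]
  30 → break 4 (new)  [load 30/140]
  25 → break 2  [load 140/140]
  25 → break 4  [load 55/140]
  25 → break 4  [load 80/140]
4 commercial breaks opened.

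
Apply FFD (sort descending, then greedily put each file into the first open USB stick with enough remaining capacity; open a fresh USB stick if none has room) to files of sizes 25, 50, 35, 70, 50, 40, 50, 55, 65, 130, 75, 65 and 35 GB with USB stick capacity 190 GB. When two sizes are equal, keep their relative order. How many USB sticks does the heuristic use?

Sorted descending: 130, 75, 70, 65, 65, 55, 50, 50, 50, 40, 35, 35, 25.
  130 → USB stick 1 (new)  [load 130/190]
  75 → USB stick 2 (new)  [load 75/190]
  70 → USB stick 2  [load 145/190]
  65 → USB stick 3 (new)  [load 65/190]
  65 → USB stick 3  [load 130/190]
  55 → USB stick 1  [load 185/190]
  50 → USB stick 3  [load 180/190]
  50 → USB stick 4 (new)  [load 50/190]
  50 → USB stick 4  [load 100/190]
  40 → USB stick 2  [load 185/190]
  35 → USB stick 4  [load 135/190]
  35 → USB stick 4  [load 170/190]
  25 → USB stick 5 (new)  [load 25/190]
5 USB sticks opened.

5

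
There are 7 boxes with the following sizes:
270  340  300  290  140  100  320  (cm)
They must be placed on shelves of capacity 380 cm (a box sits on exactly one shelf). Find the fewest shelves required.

Total = 340 + 320 + 300 + 290 + 270 + 140 + 100 = 1760 cm.
Lower bound: ⌈1760/380⌉ = 5 shelves.
A packing using 6 shelves:
  shelf 1: 340 = 340
  shelf 2: 320 = 320
  shelf 3: 300 = 300
  shelf 4: 290 = 290
  shelf 5: 270 + 100 = 370
  shelf 6: 140 = 140
No arrangement into 5 shelves stays within capacity, so 6 is optimal.

6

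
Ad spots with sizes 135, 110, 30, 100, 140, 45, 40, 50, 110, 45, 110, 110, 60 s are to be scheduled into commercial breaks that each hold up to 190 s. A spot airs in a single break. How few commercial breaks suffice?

Total = 140 + 135 + 110 + 110 + 110 + 110 + 100 + 60 + 50 + 45 + 45 + 40 + 30 = 1085 s.
Lower bound: ⌈1085/190⌉ = 6 commercial breaks.
Also, 7 ad spots each exceed 95 s, and no two of those can share a break, so at least 7 commercial breaks are needed.
A packing using 7 commercial breaks:
  break 1: 140 + 50 = 190
  break 2: 135 + 45 = 180
  break 3: 110 + 60 = 170
  break 4: 110 + 45 + 30 = 185
  break 5: 110 + 40 = 150
  break 6: 110 = 110
  break 7: 100 = 100
This matches the lower bound, so 7 is optimal.

7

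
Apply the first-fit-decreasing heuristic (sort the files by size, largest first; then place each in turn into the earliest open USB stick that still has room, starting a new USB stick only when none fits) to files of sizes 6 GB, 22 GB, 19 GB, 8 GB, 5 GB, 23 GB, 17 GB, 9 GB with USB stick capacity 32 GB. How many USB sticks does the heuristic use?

4

Sorted descending: 23, 22, 19, 17, 9, 8, 6, 5.
  23 → USB stick 1 (new)  [load 23/32]
  22 → USB stick 2 (new)  [load 22/32]
  19 → USB stick 3 (new)  [load 19/32]
  17 → USB stick 4 (new)  [load 17/32]
  9 → USB stick 1  [load 32/32]
  8 → USB stick 2  [load 30/32]
  6 → USB stick 3  [load 25/32]
  5 → USB stick 3  [load 30/32]
4 USB sticks opened.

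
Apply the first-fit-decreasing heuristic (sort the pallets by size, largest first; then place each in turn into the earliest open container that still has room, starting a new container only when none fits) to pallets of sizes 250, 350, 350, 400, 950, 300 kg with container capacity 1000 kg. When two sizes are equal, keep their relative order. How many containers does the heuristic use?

3

Sorted descending: 950, 400, 350, 350, 300, 250.
  950 → container 1 (new)  [load 950/1000]
  400 → container 2 (new)  [load 400/1000]
  350 → container 2  [load 750/1000]
  350 → container 3 (new)  [load 350/1000]
  300 → container 3  [load 650/1000]
  250 → container 2  [load 1000/1000]
3 containers opened.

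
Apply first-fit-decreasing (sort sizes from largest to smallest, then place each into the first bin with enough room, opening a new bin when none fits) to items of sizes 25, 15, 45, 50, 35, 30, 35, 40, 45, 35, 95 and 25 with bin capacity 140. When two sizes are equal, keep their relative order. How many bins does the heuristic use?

4

Sorted descending: 95, 50, 45, 45, 40, 35, 35, 35, 30, 25, 25, 15.
  95 → bin 1 (new)  [load 95/140]
  50 → bin 2 (new)  [load 50/140]
  45 → bin 1  [load 140/140]
  45 → bin 2  [load 95/140]
  40 → bin 2  [load 135/140]
  35 → bin 3 (new)  [load 35/140]
  35 → bin 3  [load 70/140]
  35 → bin 3  [load 105/140]
  30 → bin 3  [load 135/140]
  25 → bin 4 (new)  [load 25/140]
  25 → bin 4  [load 50/140]
  15 → bin 4  [load 65/140]
4 bins opened.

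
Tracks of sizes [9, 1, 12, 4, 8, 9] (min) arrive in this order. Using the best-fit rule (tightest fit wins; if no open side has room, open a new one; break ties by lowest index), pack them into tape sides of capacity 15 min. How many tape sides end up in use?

  9 → side 1 (new)  [load 9/15]
  1 → side 1  [load 10/15]
  12 → side 2 (new)  [load 12/15]
  4 → side 1  [load 14/15]
  8 → side 3 (new)  [load 8/15]
  9 → side 4 (new)  [load 9/15]
4 tape sides opened.

4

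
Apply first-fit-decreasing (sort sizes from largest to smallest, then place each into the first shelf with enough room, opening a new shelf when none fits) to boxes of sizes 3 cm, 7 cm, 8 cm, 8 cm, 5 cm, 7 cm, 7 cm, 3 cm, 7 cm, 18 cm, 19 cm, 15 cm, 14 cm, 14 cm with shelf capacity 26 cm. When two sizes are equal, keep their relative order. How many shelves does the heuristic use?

6

Sorted descending: 19, 18, 15, 14, 14, 8, 8, 7, 7, 7, 7, 5, 3, 3.
  19 → shelf 1 (new)  [load 19/26]
  18 → shelf 2 (new)  [load 18/26]
  15 → shelf 3 (new)  [load 15/26]
  14 → shelf 4 (new)  [load 14/26]
  14 → shelf 5 (new)  [load 14/26]
  8 → shelf 2  [load 26/26]
  8 → shelf 3  [load 23/26]
  7 → shelf 1  [load 26/26]
  7 → shelf 4  [load 21/26]
  7 → shelf 5  [load 21/26]
  7 → shelf 6 (new)  [load 7/26]
  5 → shelf 4  [load 26/26]
  3 → shelf 3  [load 26/26]
  3 → shelf 5  [load 24/26]
6 shelves opened.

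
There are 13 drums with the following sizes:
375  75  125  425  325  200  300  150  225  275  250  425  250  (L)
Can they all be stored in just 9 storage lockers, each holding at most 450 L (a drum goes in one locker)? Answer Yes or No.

A valid assignment using 9 storage lockers:
  locker 1: 425 = 425
  locker 2: 425 = 425
  locker 3: 375 + 75 = 450
  locker 4: 325 + 125 = 450
  locker 5: 300 + 150 = 450
  locker 6: 275 = 275
  locker 7: 250 + 200 = 450
  locker 8: 250 = 250
  locker 9: 225 = 225
Every load is within 450 L, so 9 storage lockers suffice.

Yes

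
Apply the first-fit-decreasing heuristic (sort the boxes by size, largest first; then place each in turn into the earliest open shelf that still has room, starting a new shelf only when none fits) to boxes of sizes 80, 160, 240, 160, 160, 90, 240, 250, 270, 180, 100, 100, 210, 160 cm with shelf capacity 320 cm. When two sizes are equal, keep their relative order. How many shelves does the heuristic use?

Sorted descending: 270, 250, 240, 240, 210, 180, 160, 160, 160, 160, 100, 100, 90, 80.
  270 → shelf 1 (new)  [load 270/320]
  250 → shelf 2 (new)  [load 250/320]
  240 → shelf 3 (new)  [load 240/320]
  240 → shelf 4 (new)  [load 240/320]
  210 → shelf 5 (new)  [load 210/320]
  180 → shelf 6 (new)  [load 180/320]
  160 → shelf 7 (new)  [load 160/320]
  160 → shelf 7  [load 320/320]
  160 → shelf 8 (new)  [load 160/320]
  160 → shelf 8  [load 320/320]
  100 → shelf 5  [load 310/320]
  100 → shelf 6  [load 280/320]
  90 → shelf 9 (new)  [load 90/320]
  80 → shelf 3  [load 320/320]
9 shelves opened.

9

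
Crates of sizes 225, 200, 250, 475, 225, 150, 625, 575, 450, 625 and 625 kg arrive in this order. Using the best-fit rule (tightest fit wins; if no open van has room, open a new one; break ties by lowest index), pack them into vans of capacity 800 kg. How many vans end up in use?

7

  225 → van 1 (new)  [load 225/800]
  200 → van 1  [load 425/800]
  250 → van 1  [load 675/800]
  475 → van 2 (new)  [load 475/800]
  225 → van 2  [load 700/800]
  150 → van 3 (new)  [load 150/800]
  625 → van 3  [load 775/800]
  575 → van 4 (new)  [load 575/800]
  450 → van 5 (new)  [load 450/800]
  625 → van 6 (new)  [load 625/800]
  625 → van 7 (new)  [load 625/800]
7 vans opened.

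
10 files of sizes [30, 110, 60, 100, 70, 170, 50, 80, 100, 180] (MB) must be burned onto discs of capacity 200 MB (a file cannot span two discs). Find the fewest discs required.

5

Total = 180 + 170 + 110 + 100 + 100 + 80 + 70 + 60 + 50 + 30 = 950 MB.
Lower bound: ⌈950/200⌉ = 5 discs.
A packing using 5 discs:
  disc 1: 180 = 180
  disc 2: 170 + 30 = 200
  disc 3: 110 + 80 = 190
  disc 4: 100 + 100 = 200
  disc 5: 70 + 60 + 50 = 180
This matches the lower bound, so 5 is optimal.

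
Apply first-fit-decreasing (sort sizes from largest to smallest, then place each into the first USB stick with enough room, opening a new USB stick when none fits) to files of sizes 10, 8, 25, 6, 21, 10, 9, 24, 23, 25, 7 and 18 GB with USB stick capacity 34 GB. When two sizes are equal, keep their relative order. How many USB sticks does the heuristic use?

6

Sorted descending: 25, 25, 24, 23, 21, 18, 10, 10, 9, 8, 7, 6.
  25 → USB stick 1 (new)  [load 25/34]
  25 → USB stick 2 (new)  [load 25/34]
  24 → USB stick 3 (new)  [load 24/34]
  23 → USB stick 4 (new)  [load 23/34]
  21 → USB stick 5 (new)  [load 21/34]
  18 → USB stick 6 (new)  [load 18/34]
  10 → USB stick 3  [load 34/34]
  10 → USB stick 4  [load 33/34]
  9 → USB stick 1  [load 34/34]
  8 → USB stick 2  [load 33/34]
  7 → USB stick 5  [load 28/34]
  6 → USB stick 5  [load 34/34]
6 USB sticks opened.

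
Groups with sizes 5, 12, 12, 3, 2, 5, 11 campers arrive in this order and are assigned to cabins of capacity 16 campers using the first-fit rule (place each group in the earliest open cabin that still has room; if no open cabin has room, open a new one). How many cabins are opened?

  5 → cabin 1 (new)  [load 5/16]
  12 → cabin 2 (new)  [load 12/16]
  12 → cabin 3 (new)  [load 12/16]
  3 → cabin 1  [load 8/16]
  2 → cabin 1  [load 10/16]
  5 → cabin 1  [load 15/16]
  11 → cabin 4 (new)  [load 11/16]
4 cabins opened.

4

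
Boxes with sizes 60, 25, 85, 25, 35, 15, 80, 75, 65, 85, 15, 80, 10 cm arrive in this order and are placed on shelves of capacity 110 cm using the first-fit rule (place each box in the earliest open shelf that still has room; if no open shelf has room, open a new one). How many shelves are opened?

7

  60 → shelf 1 (new)  [load 60/110]
  25 → shelf 1  [load 85/110]
  85 → shelf 2 (new)  [load 85/110]
  25 → shelf 1  [load 110/110]
  35 → shelf 3 (new)  [load 35/110]
  15 → shelf 2  [load 100/110]
  80 → shelf 4 (new)  [load 80/110]
  75 → shelf 3  [load 110/110]
  65 → shelf 5 (new)  [load 65/110]
  85 → shelf 6 (new)  [load 85/110]
  15 → shelf 4  [load 95/110]
  80 → shelf 7 (new)  [load 80/110]
  10 → shelf 2  [load 110/110]
7 shelves opened.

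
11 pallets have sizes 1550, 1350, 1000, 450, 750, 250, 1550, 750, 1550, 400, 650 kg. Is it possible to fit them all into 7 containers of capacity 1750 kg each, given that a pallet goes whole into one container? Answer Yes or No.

Yes

A valid assignment using 7 containers:
  container 1: 1550 = 1550
  container 2: 1550 = 1550
  container 3: 1550 = 1550
  container 4: 1350 + 400 = 1750
  container 5: 1000 + 750 = 1750
  container 6: 750 + 650 + 250 = 1650
  container 7: 450 = 450
Every load is within 1750 kg, so 7 containers suffice.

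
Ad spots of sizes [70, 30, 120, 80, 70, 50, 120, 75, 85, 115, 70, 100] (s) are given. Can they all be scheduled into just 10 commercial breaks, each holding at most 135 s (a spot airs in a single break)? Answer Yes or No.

A valid assignment using 10 commercial breaks:
  break 1: 120 = 120
  break 2: 120 = 120
  break 3: 115 = 115
  break 4: 100 + 30 = 130
  break 5: 85 + 50 = 135
  break 6: 80 = 80
  break 7: 75 = 75
  break 8: 70 = 70
  break 9: 70 = 70
  break 10: 70 = 70
Every load is within 135 s, so 10 commercial breaks suffice.

Yes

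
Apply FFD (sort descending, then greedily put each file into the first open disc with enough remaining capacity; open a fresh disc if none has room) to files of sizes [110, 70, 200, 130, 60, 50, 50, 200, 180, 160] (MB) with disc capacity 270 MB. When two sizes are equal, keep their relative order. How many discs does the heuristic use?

5

Sorted descending: 200, 200, 180, 160, 130, 110, 70, 60, 50, 50.
  200 → disc 1 (new)  [load 200/270]
  200 → disc 2 (new)  [load 200/270]
  180 → disc 3 (new)  [load 180/270]
  160 → disc 4 (new)  [load 160/270]
  130 → disc 5 (new)  [load 130/270]
  110 → disc 4  [load 270/270]
  70 → disc 1  [load 270/270]
  60 → disc 2  [load 260/270]
  50 → disc 3  [load 230/270]
  50 → disc 5  [load 180/270]
5 discs opened.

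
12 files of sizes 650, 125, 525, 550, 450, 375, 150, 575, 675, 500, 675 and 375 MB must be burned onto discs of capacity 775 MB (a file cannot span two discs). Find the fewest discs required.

Total = 675 + 675 + 650 + 575 + 550 + 525 + 500 + 450 + 375 + 375 + 150 + 125 = 5625 MB.
Lower bound: ⌈5625/775⌉ = 8 discs.
A packing using 9 discs:
  disc 1: 675 = 675
  disc 2: 675 = 675
  disc 3: 650 + 125 = 775
  disc 4: 575 + 150 = 725
  disc 5: 550 = 550
  disc 6: 525 = 525
  disc 7: 500 = 500
  disc 8: 450 = 450
  disc 9: 375 + 375 = 750
No arrangement into 8 discs stays within capacity, so 9 is optimal.

9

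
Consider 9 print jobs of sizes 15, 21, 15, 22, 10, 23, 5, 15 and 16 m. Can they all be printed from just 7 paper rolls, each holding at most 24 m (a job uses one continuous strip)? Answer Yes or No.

Total = 142 m; ⌈142/24⌉ = 6.
7 print jobs each exceed half the capacity and cannot share a roll, forcing at least 7 paper rolls.
The bound of 7 does not rule out 7, but exhaustive search shows no assignment into 7 paper rolls of capacity 24 m exists — the minimum is 8.

No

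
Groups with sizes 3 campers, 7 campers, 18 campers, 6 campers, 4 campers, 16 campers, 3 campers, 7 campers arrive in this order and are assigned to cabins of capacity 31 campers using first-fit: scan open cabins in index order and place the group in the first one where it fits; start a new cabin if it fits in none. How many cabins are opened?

3

  3 → cabin 1 (new)  [load 3/31]
  7 → cabin 1  [load 10/31]
  18 → cabin 1  [load 28/31]
  6 → cabin 2 (new)  [load 6/31]
  4 → cabin 2  [load 10/31]
  16 → cabin 2  [load 26/31]
  3 → cabin 1  [load 31/31]
  7 → cabin 3 (new)  [load 7/31]
3 cabins opened.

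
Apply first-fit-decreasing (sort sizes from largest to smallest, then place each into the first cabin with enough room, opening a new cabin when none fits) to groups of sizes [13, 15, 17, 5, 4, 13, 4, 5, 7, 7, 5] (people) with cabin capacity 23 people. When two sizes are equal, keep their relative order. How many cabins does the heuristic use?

5

Sorted descending: 17, 15, 13, 13, 7, 7, 5, 5, 5, 4, 4.
  17 → cabin 1 (new)  [load 17/23]
  15 → cabin 2 (new)  [load 15/23]
  13 → cabin 3 (new)  [load 13/23]
  13 → cabin 4 (new)  [load 13/23]
  7 → cabin 2  [load 22/23]
  7 → cabin 3  [load 20/23]
  5 → cabin 1  [load 22/23]
  5 → cabin 4  [load 18/23]
  5 → cabin 4  [load 23/23]
  4 → cabin 5 (new)  [load 4/23]
  4 → cabin 5  [load 8/23]
5 cabins opened.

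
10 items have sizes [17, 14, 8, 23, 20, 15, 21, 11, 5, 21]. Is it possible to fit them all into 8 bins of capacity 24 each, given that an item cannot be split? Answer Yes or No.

Yes

A valid assignment using 8 bins:
  bin 1: 23 = 23
  bin 2: 21 = 21
  bin 3: 21 = 21
  bin 4: 20 = 20
  bin 5: 17 + 5 = 22
  bin 6: 15 + 8 = 23
  bin 7: 14 = 14
  bin 8: 11 = 11
Every load is within 24, so 8 bins suffice.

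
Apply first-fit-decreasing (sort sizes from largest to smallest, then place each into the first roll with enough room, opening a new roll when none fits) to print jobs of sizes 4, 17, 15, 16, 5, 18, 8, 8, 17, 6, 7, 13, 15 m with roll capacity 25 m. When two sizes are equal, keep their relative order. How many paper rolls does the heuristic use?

Sorted descending: 18, 17, 17, 16, 15, 15, 13, 8, 8, 7, 6, 5, 4.
  18 → roll 1 (new)  [load 18/25]
  17 → roll 2 (new)  [load 17/25]
  17 → roll 3 (new)  [load 17/25]
  16 → roll 4 (new)  [load 16/25]
  15 → roll 5 (new)  [load 15/25]
  15 → roll 6 (new)  [load 15/25]
  13 → roll 7 (new)  [load 13/25]
  8 → roll 2  [load 25/25]
  8 → roll 3  [load 25/25]
  7 → roll 1  [load 25/25]
  6 → roll 4  [load 22/25]
  5 → roll 5  [load 20/25]
  4 → roll 5  [load 24/25]
7 paper rolls opened.

7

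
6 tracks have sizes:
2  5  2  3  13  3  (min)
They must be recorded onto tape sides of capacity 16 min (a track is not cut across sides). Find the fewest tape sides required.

Total = 13 + 5 + 3 + 3 + 2 + 2 = 28 min.
Lower bound: ⌈28/16⌉ = 2 tape sides.
A packing using 2 tape sides:
  side 1: 13 + 3 = 16
  side 2: 5 + 3 + 2 + 2 = 12
This matches the lower bound, so 2 is optimal.

2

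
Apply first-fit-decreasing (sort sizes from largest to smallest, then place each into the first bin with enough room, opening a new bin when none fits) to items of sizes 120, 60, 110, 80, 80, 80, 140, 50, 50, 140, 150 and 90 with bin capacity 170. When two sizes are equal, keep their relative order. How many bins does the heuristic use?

Sorted descending: 150, 140, 140, 120, 110, 90, 80, 80, 80, 60, 50, 50.
  150 → bin 1 (new)  [load 150/170]
  140 → bin 2 (new)  [load 140/170]
  140 → bin 3 (new)  [load 140/170]
  120 → bin 4 (new)  [load 120/170]
  110 → bin 5 (new)  [load 110/170]
  90 → bin 6 (new)  [load 90/170]
  80 → bin 6  [load 170/170]
  80 → bin 7 (new)  [load 80/170]
  80 → bin 7  [load 160/170]
  60 → bin 5  [load 170/170]
  50 → bin 4  [load 170/170]
  50 → bin 8 (new)  [load 50/170]
8 bins opened.

8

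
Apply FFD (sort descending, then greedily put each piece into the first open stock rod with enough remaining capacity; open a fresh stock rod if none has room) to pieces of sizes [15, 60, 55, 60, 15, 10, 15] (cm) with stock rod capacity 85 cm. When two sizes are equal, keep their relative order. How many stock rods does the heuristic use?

3

Sorted descending: 60, 60, 55, 15, 15, 15, 10.
  60 → stock rod 1 (new)  [load 60/85]
  60 → stock rod 2 (new)  [load 60/85]
  55 → stock rod 3 (new)  [load 55/85]
  15 → stock rod 1  [load 75/85]
  15 → stock rod 2  [load 75/85]
  15 → stock rod 3  [load 70/85]
  10 → stock rod 1  [load 85/85]
3 stock rods opened.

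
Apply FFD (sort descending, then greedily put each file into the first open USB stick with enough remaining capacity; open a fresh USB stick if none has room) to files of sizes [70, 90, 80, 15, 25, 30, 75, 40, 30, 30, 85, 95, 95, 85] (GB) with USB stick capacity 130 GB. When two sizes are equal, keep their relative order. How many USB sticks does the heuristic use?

8

Sorted descending: 95, 95, 90, 85, 85, 80, 75, 70, 40, 30, 30, 30, 25, 15.
  95 → USB stick 1 (new)  [load 95/130]
  95 → USB stick 2 (new)  [load 95/130]
  90 → USB stick 3 (new)  [load 90/130]
  85 → USB stick 4 (new)  [load 85/130]
  85 → USB stick 5 (new)  [load 85/130]
  80 → USB stick 6 (new)  [load 80/130]
  75 → USB stick 7 (new)  [load 75/130]
  70 → USB stick 8 (new)  [load 70/130]
  40 → USB stick 3  [load 130/130]
  30 → USB stick 1  [load 125/130]
  30 → USB stick 2  [load 125/130]
  30 → USB stick 4  [load 115/130]
  25 → USB stick 5  [load 110/130]
  15 → USB stick 4  [load 130/130]
8 USB sticks opened.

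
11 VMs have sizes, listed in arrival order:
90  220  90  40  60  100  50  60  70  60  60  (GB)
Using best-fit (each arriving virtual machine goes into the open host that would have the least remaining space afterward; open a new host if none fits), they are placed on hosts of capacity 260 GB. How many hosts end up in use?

4

  90 → host 1 (new)  [load 90/260]
  220 → host 2 (new)  [load 220/260]
  90 → host 1  [load 180/260]
  40 → host 2  [load 260/260]
  60 → host 1  [load 240/260]
  100 → host 3 (new)  [load 100/260]
  50 → host 3  [load 150/260]
  60 → host 3  [load 210/260]
  70 → host 4 (new)  [load 70/260]
  60 → host 4  [load 130/260]
  60 → host 4  [load 190/260]
4 hosts opened.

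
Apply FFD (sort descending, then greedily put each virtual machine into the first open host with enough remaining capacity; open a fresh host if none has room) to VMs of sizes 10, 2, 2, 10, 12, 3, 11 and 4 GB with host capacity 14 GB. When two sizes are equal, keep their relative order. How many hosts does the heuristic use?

4

Sorted descending: 12, 11, 10, 10, 4, 3, 2, 2.
  12 → host 1 (new)  [load 12/14]
  11 → host 2 (new)  [load 11/14]
  10 → host 3 (new)  [load 10/14]
  10 → host 4 (new)  [load 10/14]
  4 → host 3  [load 14/14]
  3 → host 2  [load 14/14]
  2 → host 1  [load 14/14]
  2 → host 4  [load 12/14]
4 hosts opened.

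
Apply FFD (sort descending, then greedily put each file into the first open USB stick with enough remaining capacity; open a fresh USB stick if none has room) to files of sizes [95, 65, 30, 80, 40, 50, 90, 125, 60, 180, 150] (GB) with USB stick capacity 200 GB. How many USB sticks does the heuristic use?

Sorted descending: 180, 150, 125, 95, 90, 80, 65, 60, 50, 40, 30.
  180 → USB stick 1 (new)  [load 180/200]
  150 → USB stick 2 (new)  [load 150/200]
  125 → USB stick 3 (new)  [load 125/200]
  95 → USB stick 4 (new)  [load 95/200]
  90 → USB stick 4  [load 185/200]
  80 → USB stick 5 (new)  [load 80/200]
  65 → USB stick 3  [load 190/200]
  60 → USB stick 5  [load 140/200]
  50 → USB stick 2  [load 200/200]
  40 → USB stick 5  [load 180/200]
  30 → USB stick 6 (new)  [load 30/200]
6 USB sticks opened.

6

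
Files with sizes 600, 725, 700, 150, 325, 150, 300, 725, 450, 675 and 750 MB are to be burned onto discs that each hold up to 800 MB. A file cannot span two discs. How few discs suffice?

Total = 750 + 725 + 725 + 700 + 675 + 600 + 450 + 325 + 300 + 150 + 150 = 5550 MB.
Lower bound: ⌈5550/800⌉ = 7 discs.
A packing using 8 discs:
  disc 1: 750 = 750
  disc 2: 725 = 725
  disc 3: 725 = 725
  disc 4: 700 = 700
  disc 5: 675 = 675
  disc 6: 600 + 150 = 750
  disc 7: 450 + 325 = 775
  disc 8: 300 + 150 = 450
No arrangement into 7 discs stays within capacity, so 8 is optimal.

8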